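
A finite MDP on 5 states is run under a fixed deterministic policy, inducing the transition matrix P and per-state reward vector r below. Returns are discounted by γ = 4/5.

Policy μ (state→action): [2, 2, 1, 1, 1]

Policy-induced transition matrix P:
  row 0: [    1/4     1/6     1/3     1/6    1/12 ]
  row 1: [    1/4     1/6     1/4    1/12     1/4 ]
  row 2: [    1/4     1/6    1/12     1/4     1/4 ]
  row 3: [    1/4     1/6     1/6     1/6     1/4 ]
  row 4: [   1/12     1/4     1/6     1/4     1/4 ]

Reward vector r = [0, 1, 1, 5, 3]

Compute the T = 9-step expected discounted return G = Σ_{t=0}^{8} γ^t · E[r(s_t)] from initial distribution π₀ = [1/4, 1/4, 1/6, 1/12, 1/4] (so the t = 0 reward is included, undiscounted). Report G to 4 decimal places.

G = 8.0807

t=0: π = [0.2500, 0.2500, 0.1667, 0.0833, 0.2500], E[r] = 1.5833, γ^t·E[r] = 1.583333, running G = 1.583333
t=1: π = [0.2083, 0.1875, 0.2153, 0.1806, 0.2083], E[r] = 1.9306, γ^t·E[r] = 1.544444, running G = 3.127778
t=2: π = [0.2153, 0.1840, 0.1991, 0.1863, 0.2153], E[r] = 1.9606, γ^t·E[r] = 1.254815, running G = 4.382593
t=3: π = [0.2141, 0.1846, 0.2013, 0.1859, 0.2141], E[r] = 1.9576, γ^t·E[r] = 1.002272, running G = 5.384864
t=4: π = [0.2143, 0.1845, 0.2010, 0.1859, 0.2143], E[r] = 1.9579, γ^t·E[r] = 0.801962, running G = 6.186826
t=5: π = [0.2143, 0.1845, 0.2010, 0.1859, 0.2143], E[r] = 1.9579, γ^t·E[r] = 0.641555, running G = 6.828381
t=6: π = [0.2143, 0.1845, 0.2010, 0.1859, 0.2143], E[r] = 1.9579, γ^t·E[r] = 0.513246, running G = 7.341627
t=7: π = [0.2143, 0.1845, 0.2010, 0.1859, 0.2143], E[r] = 1.9579, γ^t·E[r] = 0.410596, running G = 7.752223
t=8: π = [0.2143, 0.1845, 0.2010, 0.1859, 0.2143], E[r] = 1.9579, γ^t·E[r] = 0.328477, running G = 8.080700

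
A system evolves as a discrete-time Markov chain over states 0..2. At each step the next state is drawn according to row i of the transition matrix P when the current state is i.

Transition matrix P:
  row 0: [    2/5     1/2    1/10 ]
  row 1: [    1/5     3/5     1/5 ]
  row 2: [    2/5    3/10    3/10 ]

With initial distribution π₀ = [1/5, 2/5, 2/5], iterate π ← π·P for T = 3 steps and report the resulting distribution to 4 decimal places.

π = [0.2996, 0.5122, 0.1882]

t=0: π = [0.2000, 0.4000, 0.4000]
t=1: π = [0.3200, 0.4600, 0.2200]
t=2: π = [0.3080, 0.5020, 0.1900]
t=3: π = [0.2996, 0.5122, 0.1882]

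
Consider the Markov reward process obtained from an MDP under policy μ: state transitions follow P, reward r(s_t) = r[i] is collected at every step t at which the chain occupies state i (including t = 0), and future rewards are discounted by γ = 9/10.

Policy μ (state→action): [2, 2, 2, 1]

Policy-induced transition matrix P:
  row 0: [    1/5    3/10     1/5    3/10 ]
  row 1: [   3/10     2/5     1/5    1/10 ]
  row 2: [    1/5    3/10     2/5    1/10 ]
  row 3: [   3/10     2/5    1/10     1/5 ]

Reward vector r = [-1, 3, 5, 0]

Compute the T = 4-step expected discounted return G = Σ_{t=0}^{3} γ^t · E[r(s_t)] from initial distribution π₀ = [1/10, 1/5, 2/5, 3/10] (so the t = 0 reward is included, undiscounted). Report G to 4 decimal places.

t=0: π = [0.1000, 0.2000, 0.4000, 0.3000], E[r] = 2.5000, γ^t·E[r] = 2.500000, running G = 2.500000
t=1: π = [0.2500, 0.3500, 0.2500, 0.1500], E[r] = 2.0500, γ^t·E[r] = 1.845000, running G = 4.345000
t=2: π = [0.2500, 0.3500, 0.2350, 0.1650], E[r] = 1.9750, γ^t·E[r] = 1.599750, running G = 5.944750
t=3: π = [0.2515, 0.3515, 0.2305, 0.1665], E[r] = 1.9555, γ^t·E[r] = 1.425560, running G = 7.370310

G = 7.3703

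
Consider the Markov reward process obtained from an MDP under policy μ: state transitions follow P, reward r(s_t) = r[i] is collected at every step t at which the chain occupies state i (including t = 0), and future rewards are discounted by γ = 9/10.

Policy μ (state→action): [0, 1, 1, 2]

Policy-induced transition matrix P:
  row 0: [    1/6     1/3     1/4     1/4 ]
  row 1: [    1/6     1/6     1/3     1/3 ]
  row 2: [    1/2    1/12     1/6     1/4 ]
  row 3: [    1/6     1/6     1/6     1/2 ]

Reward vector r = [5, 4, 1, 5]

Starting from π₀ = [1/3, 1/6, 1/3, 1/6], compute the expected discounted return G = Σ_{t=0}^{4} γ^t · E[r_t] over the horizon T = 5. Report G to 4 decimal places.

G = 15.6507

t=0: π = [0.3333, 0.1667, 0.3333, 0.1667], E[r] = 3.5000, γ^t·E[r] = 3.500000, running G = 3.500000
t=1: π = [0.2778, 0.1944, 0.2222, 0.3056], E[r] = 3.9167, γ^t·E[r] = 3.525000, running G = 7.025000
t=2: π = [0.2407, 0.1944, 0.2222, 0.3426], E[r] = 3.9167, γ^t·E[r] = 3.172500, running G = 10.197500
t=3: π = [0.2407, 0.1883, 0.2191, 0.3519], E[r] = 3.9352, γ^t·E[r] = 2.868750, running G = 13.066250
t=4: π = [0.2397, 0.1885, 0.2181, 0.3537], E[r] = 3.9390, γ^t·E[r] = 2.584406, running G = 15.650656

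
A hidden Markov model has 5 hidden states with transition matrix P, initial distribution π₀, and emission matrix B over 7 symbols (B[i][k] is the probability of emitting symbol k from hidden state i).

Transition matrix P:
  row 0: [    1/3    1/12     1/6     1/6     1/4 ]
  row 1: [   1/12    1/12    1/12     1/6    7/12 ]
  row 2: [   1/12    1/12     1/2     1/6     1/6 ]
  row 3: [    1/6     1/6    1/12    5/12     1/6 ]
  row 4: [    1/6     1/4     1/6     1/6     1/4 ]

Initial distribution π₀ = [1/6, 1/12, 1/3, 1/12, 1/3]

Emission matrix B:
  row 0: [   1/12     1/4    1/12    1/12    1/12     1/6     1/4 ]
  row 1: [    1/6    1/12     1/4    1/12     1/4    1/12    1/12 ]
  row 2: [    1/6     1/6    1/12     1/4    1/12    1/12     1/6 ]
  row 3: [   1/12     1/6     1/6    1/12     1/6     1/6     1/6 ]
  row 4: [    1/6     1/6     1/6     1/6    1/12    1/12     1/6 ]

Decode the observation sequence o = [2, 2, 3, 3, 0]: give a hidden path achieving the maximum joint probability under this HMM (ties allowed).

path = [2, 2, 2, 2, 2]

t=0: δ = [1.389e-02, 2.083e-02, 2.778e-02, 1.389e-02, 5.556e-02]  (obs o_0=2)
t=1: δ = [7.716e-04, 3.472e-03, 1.157e-03, 1.543e-03, 2.315e-03]  ψ = [4, 4, 2, 4, 4]  (obs o_1=2)
t=2: δ = [3.215e-05, 4.823e-05, 1.447e-04, 5.358e-05, 3.376e-04]  ψ = [4, 4, 2, 3, 1]  (obs o_2=3)
t=3: δ = [4.689e-06, 7.033e-06, 1.808e-05, 4.689e-06, 1.407e-05]  ψ = [4, 4, 2, 4, 4]  (obs o_3=3)
t=4: δ = [1.954e-07, 5.861e-07, 1.507e-06, 2.512e-07, 6.838e-07]  ψ = [4, 4, 2, 2, 1]  (obs o_4=0)
backtrack: best end state = 2; path = [2, 2, 2, 2, 2]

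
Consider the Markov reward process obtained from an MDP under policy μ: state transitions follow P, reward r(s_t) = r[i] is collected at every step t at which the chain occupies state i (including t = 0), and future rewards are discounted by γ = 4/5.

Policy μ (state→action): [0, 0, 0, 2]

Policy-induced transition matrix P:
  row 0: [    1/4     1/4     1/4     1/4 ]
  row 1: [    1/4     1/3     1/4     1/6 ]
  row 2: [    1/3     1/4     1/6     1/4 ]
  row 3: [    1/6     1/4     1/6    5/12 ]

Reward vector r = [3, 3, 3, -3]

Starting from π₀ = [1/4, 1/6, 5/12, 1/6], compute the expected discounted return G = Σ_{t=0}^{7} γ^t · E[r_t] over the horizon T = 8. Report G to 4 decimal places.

G = 6.3561

t=0: π = [0.2500, 0.1667, 0.4167, 0.1667], E[r] = 2.0000, γ^t·E[r] = 2.000000, running G = 2.000000
t=1: π = [0.2708, 0.2639, 0.2014, 0.2639], E[r] = 1.4167, γ^t·E[r] = 1.133333, running G = 3.133333
t=2: π = [0.2448, 0.2720, 0.2112, 0.2720], E[r] = 1.3681, γ^t·E[r] = 0.875556, running G = 4.008889
t=3: π = [0.2449, 0.2727, 0.2097, 0.2727], E[r] = 1.3640, γ^t·E[r] = 0.698370, running G = 4.707259
t=4: π = [0.2448, 0.2727, 0.2098, 0.2727], E[r] = 1.3637, γ^t·E[r] = 0.558558, running G = 5.265817
t=5: π = [0.2448, 0.2727, 0.2098, 0.2727], E[r] = 1.3636, γ^t·E[r] = 0.446837, running G = 5.712654
t=6: π = [0.2448, 0.2727, 0.2098, 0.2727], E[r] = 1.3636, γ^t·E[r] = 0.357469, running G = 6.070124
t=7: π = [0.2448, 0.2727, 0.2098, 0.2727], E[r] = 1.3636, γ^t·E[r] = 0.285975, running G = 6.356099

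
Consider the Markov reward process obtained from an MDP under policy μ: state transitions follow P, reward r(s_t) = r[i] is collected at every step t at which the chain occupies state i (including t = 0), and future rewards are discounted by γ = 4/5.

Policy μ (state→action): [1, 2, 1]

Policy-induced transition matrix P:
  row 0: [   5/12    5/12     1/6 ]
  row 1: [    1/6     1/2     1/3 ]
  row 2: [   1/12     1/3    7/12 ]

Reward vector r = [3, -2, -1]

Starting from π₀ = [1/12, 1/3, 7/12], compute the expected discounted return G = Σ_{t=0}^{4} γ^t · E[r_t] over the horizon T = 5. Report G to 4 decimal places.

t=0: π = [0.0833, 0.3333, 0.5833], E[r] = -1.0000, γ^t·E[r] = -1.000000, running G = -1.000000
t=1: π = [0.1389, 0.3958, 0.4653], E[r] = -0.8403, γ^t·E[r] = -0.672222, running G = -1.672222
t=2: π = [0.1626, 0.4109, 0.4265], E[r] = -0.7604, γ^t·E[r] = -0.486667, running G = -2.158889
t=3: π = [0.1718, 0.4154, 0.4129], E[r] = -0.7283, γ^t·E[r] = -0.372864, running G = -2.531753
t=4: π = [0.1752, 0.4169, 0.4079], E[r] = -0.7160, γ^t·E[r] = -0.293294, running G = -2.825047

G = -2.8250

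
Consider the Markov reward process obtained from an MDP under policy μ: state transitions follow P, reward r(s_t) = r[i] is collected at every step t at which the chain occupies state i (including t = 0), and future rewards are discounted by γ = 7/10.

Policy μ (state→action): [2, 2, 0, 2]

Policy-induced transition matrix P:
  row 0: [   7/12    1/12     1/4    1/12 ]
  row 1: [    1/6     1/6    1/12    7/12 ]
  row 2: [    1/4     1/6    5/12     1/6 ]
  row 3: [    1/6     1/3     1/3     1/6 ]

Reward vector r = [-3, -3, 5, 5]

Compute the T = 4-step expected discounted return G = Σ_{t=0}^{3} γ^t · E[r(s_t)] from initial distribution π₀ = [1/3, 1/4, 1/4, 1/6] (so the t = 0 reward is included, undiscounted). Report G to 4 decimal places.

G = 1.8864

t=0: π = [0.3333, 0.2500, 0.2500, 0.1667], E[r] = 0.3333, γ^t·E[r] = 0.333333, running G = 0.333333
t=1: π = [0.3264, 0.1667, 0.2639, 0.2431], E[r] = 1.0556, γ^t·E[r] = 0.738889, running G = 1.072222
t=2: π = [0.3247, 0.1800, 0.2865, 0.2089], E[r] = 0.9630, γ^t·E[r] = 0.471852, running G = 1.544074
t=3: π = [0.3258, 0.1744, 0.2852, 0.2146], E[r] = 0.9981, γ^t·E[r] = 0.342338, running G = 1.886412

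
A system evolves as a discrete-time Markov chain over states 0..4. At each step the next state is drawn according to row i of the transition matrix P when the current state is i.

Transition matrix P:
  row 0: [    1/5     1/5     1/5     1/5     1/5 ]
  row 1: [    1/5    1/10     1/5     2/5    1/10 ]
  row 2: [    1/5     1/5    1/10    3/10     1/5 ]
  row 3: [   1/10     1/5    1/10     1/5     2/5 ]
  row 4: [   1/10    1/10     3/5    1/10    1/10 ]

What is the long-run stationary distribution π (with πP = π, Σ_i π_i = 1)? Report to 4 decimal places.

π = [0.1555, 0.1627, 0.2367, 0.2352, 0.2098]

Balance equations π_j = Σ_i π_i·P[i][j]:
  π_0 = 1/5·π_0 + 1/5·π_1 + 1/5·π_2 + 1/10·π_3 + 1/10·π_4
  π_1 = 1/5·π_0 + 1/10·π_1 + 1/5·π_2 + 1/5·π_3 + 1/10·π_4
  π_2 = 1/5·π_0 + 1/5·π_1 + 1/10·π_2 + 1/10·π_3 + 3/5·π_4
  π_3 = 1/5·π_0 + 2/5·π_1 + 3/10·π_2 + 1/5·π_3 + 1/10·π_4
  normalize: π_0 + π_1 + π_2 + π_3 + π_4 = 1
Solving the linear system gives exactly π = [1051/6759, 1100/6759, 1600/6759, 530/2253, 1418/6759].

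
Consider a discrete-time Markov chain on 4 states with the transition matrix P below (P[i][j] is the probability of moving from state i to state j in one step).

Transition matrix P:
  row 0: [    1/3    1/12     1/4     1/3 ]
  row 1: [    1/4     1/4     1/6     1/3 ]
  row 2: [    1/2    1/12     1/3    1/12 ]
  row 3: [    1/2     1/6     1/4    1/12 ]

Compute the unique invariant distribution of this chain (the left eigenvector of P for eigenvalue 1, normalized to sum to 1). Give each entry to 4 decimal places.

Balance equations π_j = Σ_i π_i·P[i][j]:
  π_0 = 1/3·π_0 + 1/4·π_1 + 1/2·π_2 + 1/2·π_3
  π_1 = 1/12·π_0 + 1/4·π_1 + 1/12·π_2 + 1/6·π_3
  π_2 = 1/4·π_0 + 1/6·π_1 + 1/3·π_2 + 1/4·π_3
  normalize: π_0 + π_1 + π_2 + π_3 = 1
Solving the linear system gives exactly π = [221/549, 200/1647, 431/1647, 353/1647].

π = [0.4026, 0.1214, 0.2617, 0.2143]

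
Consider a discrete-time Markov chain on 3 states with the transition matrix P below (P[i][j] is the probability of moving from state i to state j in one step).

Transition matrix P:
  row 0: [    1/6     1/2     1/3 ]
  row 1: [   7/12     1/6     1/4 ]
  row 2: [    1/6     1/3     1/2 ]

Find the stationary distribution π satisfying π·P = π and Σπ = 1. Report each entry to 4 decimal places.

π = [0.3038, 0.3291, 0.3671]

Balance equations π_j = Σ_i π_i·P[i][j]:
  π_0 = 1/6·π_0 + 7/12·π_1 + 1/6·π_2
  π_1 = 1/2·π_0 + 1/6·π_1 + 1/3·π_2
  normalize: π_0 + π_1 + π_2 = 1
Solving the linear system gives exactly π = [24/79, 26/79, 29/79].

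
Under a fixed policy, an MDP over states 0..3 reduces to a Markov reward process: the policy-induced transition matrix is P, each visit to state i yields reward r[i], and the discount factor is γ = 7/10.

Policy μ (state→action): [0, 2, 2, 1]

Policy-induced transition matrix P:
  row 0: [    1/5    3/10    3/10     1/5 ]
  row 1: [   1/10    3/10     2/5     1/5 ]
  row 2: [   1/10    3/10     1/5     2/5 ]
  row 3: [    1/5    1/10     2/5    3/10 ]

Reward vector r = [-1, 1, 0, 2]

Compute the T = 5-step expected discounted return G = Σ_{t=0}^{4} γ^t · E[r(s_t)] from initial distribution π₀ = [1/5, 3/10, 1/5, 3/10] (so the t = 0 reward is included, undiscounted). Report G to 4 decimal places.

t=0: π = [0.2000, 0.3000, 0.2000, 0.3000], E[r] = 0.7000, γ^t·E[r] = 0.700000, running G = 0.700000
t=1: π = [0.1500, 0.2400, 0.3400, 0.2700], E[r] = 0.6300, γ^t·E[r] = 0.441000, running G = 1.141000
t=2: π = [0.1420, 0.2460, 0.3170, 0.2950], E[r] = 0.6940, γ^t·E[r] = 0.340060, running G = 1.481060
t=3: π = [0.1437, 0.2410, 0.3224, 0.2929], E[r] = 0.6831, γ^t·E[r] = 0.234303, running G = 1.715363
t=4: π = [0.1437, 0.2414, 0.3212, 0.2938], E[r] = 0.6853, γ^t·E[r] = 0.164541, running G = 1.879904

G = 1.8799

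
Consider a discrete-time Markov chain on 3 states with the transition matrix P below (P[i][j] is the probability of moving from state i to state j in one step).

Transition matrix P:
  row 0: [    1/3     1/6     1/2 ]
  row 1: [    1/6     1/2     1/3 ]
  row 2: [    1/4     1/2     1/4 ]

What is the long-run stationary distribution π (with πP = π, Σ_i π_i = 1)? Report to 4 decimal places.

π = [0.2344, 0.4219, 0.3438]

Balance equations π_j = Σ_i π_i·P[i][j]:
  π_0 = 1/3·π_0 + 1/6·π_1 + 1/4·π_2
  π_1 = 1/6·π_0 + 1/2·π_1 + 1/2·π_2
  normalize: π_0 + π_1 + π_2 = 1
Solving the linear system gives exactly π = [15/64, 27/64, 11/32].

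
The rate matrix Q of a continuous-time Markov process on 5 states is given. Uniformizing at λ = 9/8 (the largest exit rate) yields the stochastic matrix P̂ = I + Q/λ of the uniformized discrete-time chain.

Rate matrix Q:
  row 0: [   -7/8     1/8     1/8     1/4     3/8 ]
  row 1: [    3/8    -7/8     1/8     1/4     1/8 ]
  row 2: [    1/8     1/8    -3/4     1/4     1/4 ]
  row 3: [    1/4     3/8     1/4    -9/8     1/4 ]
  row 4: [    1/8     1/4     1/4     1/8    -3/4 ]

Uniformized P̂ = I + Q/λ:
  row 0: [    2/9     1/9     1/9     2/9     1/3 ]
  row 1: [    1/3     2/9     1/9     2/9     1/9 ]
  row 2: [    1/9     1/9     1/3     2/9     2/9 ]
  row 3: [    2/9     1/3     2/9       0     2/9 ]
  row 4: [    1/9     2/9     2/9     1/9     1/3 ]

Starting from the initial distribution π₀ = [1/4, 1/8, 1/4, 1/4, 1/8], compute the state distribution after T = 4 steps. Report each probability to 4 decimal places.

t=0: π = [0.2500, 0.1250, 0.2500, 0.2500, 0.1250]
t=1: π = [0.1944, 0.1944, 0.2083, 0.1528, 0.2500]
t=2: π = [0.1929, 0.1944, 0.2022, 0.1605, 0.2500]
t=3: π = [0.1936, 0.1962, 0.2016, 0.1588, 0.2498]
t=4: π = [0.1939, 0.1959, 0.2013, 0.1592, 0.2497]

π = [0.1939, 0.1959, 0.2013, 0.1592, 0.2497]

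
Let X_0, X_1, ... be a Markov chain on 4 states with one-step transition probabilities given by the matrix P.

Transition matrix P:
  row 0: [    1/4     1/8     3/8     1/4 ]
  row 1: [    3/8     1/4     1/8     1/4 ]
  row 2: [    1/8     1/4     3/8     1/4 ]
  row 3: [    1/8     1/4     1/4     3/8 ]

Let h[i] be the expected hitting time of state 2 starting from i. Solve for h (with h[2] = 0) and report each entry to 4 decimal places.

First-step conditioning: h[2] = 0; for i ≠ 2, h[i] = 1 + Σ_k P[i][k]·h[k].
  h[0] = 1 + 1/4·h[0] + 1/8·h[1] + 1/4·h[3]
  h[1] = 1 + 3/8·h[0] + 1/4·h[1] + 1/4·h[3]
  h[3] = 1 + 1/8·h[0] + 1/4·h[1] + 3/8·h[3]
Solving the 3×3 linear system over states ≠ 2 gives exactly h = [392/115, 504/115, 0, 464/115] (h[2] = 0 is the target).

h = [3.4087, 4.3826, 0.0000, 4.0348]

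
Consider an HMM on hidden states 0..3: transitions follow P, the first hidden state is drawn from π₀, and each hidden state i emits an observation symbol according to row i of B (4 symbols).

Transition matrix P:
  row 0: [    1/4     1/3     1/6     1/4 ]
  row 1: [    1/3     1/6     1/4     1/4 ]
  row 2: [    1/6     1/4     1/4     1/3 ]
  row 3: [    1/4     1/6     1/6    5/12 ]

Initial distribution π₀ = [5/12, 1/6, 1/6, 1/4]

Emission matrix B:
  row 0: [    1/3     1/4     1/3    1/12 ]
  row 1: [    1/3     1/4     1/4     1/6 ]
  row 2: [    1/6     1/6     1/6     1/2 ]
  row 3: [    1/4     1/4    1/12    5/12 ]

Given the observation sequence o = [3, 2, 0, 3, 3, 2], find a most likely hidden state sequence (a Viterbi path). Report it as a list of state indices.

path = [3, 0, 1, 3, 3, 0]

t=0: δ = [3.472e-02, 2.778e-02, 8.333e-02, 1.042e-01]  (obs o_0=3)
t=1: δ = [8.681e-03, 5.208e-03, 3.472e-03, 3.617e-03]  ψ = [3, 2, 2, 3]  (obs o_1=2)
t=2: δ = [7.234e-04, 9.645e-04, 2.411e-04, 5.425e-04]  ψ = [0, 0, 0, 0]  (obs o_2=0)
t=3: δ = [2.679e-05, 4.019e-05, 1.206e-04, 1.005e-04]  ψ = [1, 0, 1, 1]  (obs o_3=3)
t=4: δ = [2.093e-06, 5.023e-06, 1.507e-05, 1.744e-05]  ψ = [3, 2, 2, 3]  (obs o_4=3)
t=5: δ = [1.454e-06, 9.419e-07, 6.279e-07, 6.056e-07]  ψ = [3, 2, 2, 3]  (obs o_5=2)
backtrack: best end state = 0; path = [3, 0, 1, 3, 3, 0]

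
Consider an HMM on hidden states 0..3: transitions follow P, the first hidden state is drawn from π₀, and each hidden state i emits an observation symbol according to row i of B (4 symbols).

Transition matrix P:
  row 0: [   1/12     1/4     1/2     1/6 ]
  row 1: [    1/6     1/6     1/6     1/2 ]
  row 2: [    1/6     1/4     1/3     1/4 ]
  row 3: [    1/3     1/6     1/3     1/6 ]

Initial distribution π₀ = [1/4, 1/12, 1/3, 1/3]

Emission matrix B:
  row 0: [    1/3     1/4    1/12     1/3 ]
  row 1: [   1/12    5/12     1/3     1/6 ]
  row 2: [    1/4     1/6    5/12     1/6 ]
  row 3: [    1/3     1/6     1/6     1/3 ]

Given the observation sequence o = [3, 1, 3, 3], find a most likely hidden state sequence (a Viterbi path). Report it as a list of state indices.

t=0: δ = [8.333e-02, 1.389e-02, 5.556e-02, 1.111e-01]  (obs o_0=3)
t=1: δ = [9.259e-03, 8.681e-03, 6.944e-03, 3.086e-03]  ψ = [3, 0, 0, 3]  (obs o_1=1)
t=2: δ = [4.823e-04, 3.858e-04, 7.716e-04, 1.447e-03]  ψ = [1, 0, 0, 1]  (obs o_2=3)
t=3: δ = [1.608e-04, 4.019e-05, 8.038e-05, 8.038e-05]  ψ = [3, 3, 3, 3]  (obs o_3=3)
backtrack: best end state = 0; path = [0, 1, 3, 0]

path = [0, 1, 3, 0]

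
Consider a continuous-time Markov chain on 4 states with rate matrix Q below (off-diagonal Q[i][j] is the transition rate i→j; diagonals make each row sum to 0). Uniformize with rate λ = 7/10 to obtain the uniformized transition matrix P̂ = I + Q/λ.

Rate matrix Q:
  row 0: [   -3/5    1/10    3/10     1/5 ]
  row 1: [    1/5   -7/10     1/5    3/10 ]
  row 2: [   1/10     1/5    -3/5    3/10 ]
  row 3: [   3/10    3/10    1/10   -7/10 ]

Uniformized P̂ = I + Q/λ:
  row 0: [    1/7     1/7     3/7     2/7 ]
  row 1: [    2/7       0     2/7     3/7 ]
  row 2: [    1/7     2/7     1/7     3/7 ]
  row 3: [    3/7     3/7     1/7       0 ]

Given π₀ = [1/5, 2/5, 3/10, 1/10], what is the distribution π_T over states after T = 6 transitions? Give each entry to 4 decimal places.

t=0: π = [0.2000, 0.4000, 0.3000, 0.1000]
t=1: π = [0.2286, 0.1571, 0.2571, 0.3571]
t=2: π = [0.2673, 0.2592, 0.2306, 0.2429]
t=3: π = [0.2493, 0.2082, 0.2563, 0.2863]
t=4: π = [0.2544, 0.2315, 0.2438, 0.2703]
t=5: π = [0.2532, 0.2218, 0.2486, 0.2764]
t=6: π = [0.2535, 0.2257, 0.2469, 0.2739]

π = [0.2535, 0.2257, 0.2469, 0.2739]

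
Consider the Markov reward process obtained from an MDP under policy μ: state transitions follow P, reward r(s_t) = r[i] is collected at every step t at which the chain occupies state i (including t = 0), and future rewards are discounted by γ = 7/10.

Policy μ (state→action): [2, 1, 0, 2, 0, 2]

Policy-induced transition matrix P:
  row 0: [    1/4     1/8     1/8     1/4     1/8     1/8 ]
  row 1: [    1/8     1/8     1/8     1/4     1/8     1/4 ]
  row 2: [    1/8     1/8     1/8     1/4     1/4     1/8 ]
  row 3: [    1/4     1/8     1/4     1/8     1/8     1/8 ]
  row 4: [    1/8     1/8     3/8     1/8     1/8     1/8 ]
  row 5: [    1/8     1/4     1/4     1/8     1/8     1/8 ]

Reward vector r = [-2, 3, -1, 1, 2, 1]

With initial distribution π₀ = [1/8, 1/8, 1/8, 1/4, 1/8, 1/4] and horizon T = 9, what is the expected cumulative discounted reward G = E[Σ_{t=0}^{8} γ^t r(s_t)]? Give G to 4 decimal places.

G = 1.8839

t=0: π = [0.1250, 0.1250, 0.1250, 0.2500, 0.1250, 0.2500], E[r] = 0.7500, γ^t·E[r] = 0.750000, running G = 0.750000
t=1: π = [0.1719, 0.1563, 0.2188, 0.1719, 0.1406, 0.1406], E[r] = 0.5000, γ^t·E[r] = 0.350000, running G = 1.100000
t=2: π = [0.1680, 0.1426, 0.1992, 0.1934, 0.1523, 0.1445], E[r] = 0.5352, γ^t·E[r] = 0.262227, running G = 1.362227
t=3: π = [0.1702, 0.1431, 0.2053, 0.1887, 0.1499, 0.1428], E[r] = 0.5149, γ^t·E[r] = 0.176608, running G = 1.538835
t=4: π = [0.1699, 0.1429, 0.2039, 0.1898, 0.1507, 0.1429], E[r] = 0.5190, γ^t·E[r] = 0.124600, running G = 1.663435
t=5: π = [0.1700, 0.1429, 0.2043, 0.1896, 0.1505, 0.1429], E[r] = 0.5178, γ^t·E[r] = 0.087030, running G = 1.750465
t=6: π = [0.1699, 0.1429, 0.2042, 0.1896, 0.1505, 0.1429], E[r] = 0.5181, γ^t·E[r] = 0.060950, running G = 1.811415
t=7: π = [0.1699, 0.1429, 0.2042, 0.1896, 0.1505, 0.1429], E[r] = 0.5180, γ^t·E[r] = 0.042660, running G = 1.854075
t=8: π = [0.1699, 0.1429, 0.2042, 0.1896, 0.1505, 0.1429], E[r] = 0.5180, γ^t·E[r] = 0.029863, running G = 1.883938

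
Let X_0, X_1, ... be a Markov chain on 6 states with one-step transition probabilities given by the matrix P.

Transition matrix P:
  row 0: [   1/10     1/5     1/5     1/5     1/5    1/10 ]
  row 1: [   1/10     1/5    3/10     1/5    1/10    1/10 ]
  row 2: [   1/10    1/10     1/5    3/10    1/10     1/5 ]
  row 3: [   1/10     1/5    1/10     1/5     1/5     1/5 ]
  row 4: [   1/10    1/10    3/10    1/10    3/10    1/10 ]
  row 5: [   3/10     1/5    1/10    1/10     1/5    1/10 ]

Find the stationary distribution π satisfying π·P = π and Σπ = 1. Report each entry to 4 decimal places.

Balance equations π_j = Σ_i π_i·P[i][j]:
  π_0 = 1/10·π_0 + 1/10·π_1 + 1/10·π_2 + 1/10·π_3 + 1/10·π_4 + 3/10·π_5
  π_1 = 1/5·π_0 + 1/5·π_1 + 1/10·π_2 + 1/5·π_3 + 1/10·π_4 + 1/5·π_5
  π_2 = 1/5·π_0 + 3/10·π_1 + 1/5·π_2 + 1/10·π_3 + 3/10·π_4 + 1/10·π_5
  π_3 = 1/5·π_0 + 1/5·π_1 + 3/10·π_2 + 1/5·π_3 + 1/10·π_4 + 1/10·π_5
  π_4 = 1/5·π_0 + 1/10·π_1 + 1/10·π_2 + 1/5·π_3 + 3/10·π_4 + 1/5·π_5
  normalize: π_0 + π_1 + π_2 + π_3 + π_4 + π_5 = 1
Solving the linear system gives exactly π = [11947/93486, 7556/46743, 18851/93486, 5861/31162, 5667/31162, 6496/46743].

π = [0.1278, 0.1616, 0.2016, 0.1881, 0.1819, 0.1390]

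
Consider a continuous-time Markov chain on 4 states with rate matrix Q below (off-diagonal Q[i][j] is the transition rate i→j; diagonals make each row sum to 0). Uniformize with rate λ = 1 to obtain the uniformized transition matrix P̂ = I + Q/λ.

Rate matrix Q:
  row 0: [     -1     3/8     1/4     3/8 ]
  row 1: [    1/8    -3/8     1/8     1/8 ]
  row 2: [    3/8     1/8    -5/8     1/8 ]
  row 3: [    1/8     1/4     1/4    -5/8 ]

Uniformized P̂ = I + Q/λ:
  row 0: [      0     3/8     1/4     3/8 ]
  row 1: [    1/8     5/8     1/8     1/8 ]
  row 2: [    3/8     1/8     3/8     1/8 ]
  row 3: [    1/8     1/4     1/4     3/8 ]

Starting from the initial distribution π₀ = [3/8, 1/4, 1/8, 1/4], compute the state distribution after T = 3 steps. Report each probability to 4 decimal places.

t=0: π = [0.3750, 0.2500, 0.1250, 0.2500]
t=1: π = [0.1094, 0.3750, 0.2344, 0.2813]
t=2: π = [0.1699, 0.3750, 0.2324, 0.2227]
t=3: π = [0.1619, 0.3828, 0.2322, 0.2231]

π = [0.1619, 0.3828, 0.2322, 0.2231]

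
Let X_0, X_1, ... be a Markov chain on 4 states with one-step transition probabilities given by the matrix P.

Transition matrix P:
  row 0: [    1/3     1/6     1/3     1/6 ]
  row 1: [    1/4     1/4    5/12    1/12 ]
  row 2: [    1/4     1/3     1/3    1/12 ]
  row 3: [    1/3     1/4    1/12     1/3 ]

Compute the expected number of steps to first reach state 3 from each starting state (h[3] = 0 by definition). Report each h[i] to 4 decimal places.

First-step conditioning: h[3] = 0; for i ≠ 3, h[i] = 1 + Σ_k P[i][k]·h[k].
  h[0] = 1 + 1/3·h[0] + 1/6·h[1] + 1/3·h[2]
  h[1] = 1 + 1/4·h[0] + 1/4·h[1] + 5/12·h[2]
  h[2] = 1 + 1/4·h[0] + 1/3·h[1] + 1/3·h[2]
Solving the 3×3 linear system over states ≠ 3 gives exactly h = [60/7, 66/7, 66/7, 0] (h[3] = 0 is the target).

h = [8.5714, 9.4286, 9.4286, 0.0000]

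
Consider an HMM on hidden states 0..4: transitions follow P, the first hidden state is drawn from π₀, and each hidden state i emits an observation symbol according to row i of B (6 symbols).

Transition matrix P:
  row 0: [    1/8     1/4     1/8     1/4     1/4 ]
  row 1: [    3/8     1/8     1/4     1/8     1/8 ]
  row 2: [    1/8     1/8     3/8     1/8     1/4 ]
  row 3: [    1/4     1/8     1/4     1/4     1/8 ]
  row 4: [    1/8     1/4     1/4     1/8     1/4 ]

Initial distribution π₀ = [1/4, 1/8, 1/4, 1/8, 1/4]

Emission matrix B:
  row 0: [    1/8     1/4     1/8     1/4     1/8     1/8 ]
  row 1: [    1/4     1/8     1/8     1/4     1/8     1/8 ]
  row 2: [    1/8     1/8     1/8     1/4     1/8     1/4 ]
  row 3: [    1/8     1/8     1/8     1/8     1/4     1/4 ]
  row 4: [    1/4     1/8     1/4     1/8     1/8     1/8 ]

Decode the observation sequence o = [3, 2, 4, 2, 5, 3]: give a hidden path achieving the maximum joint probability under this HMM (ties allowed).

t=0: δ = [6.250e-02, 3.125e-02, 6.250e-02, 1.562e-02, 3.125e-02]  (obs o_0=3)
t=1: δ = [1.465e-03, 1.953e-03, 2.930e-03, 1.953e-03, 3.906e-03]  ψ = [1, 0, 2, 0, 0]  (obs o_1=2)
t=2: δ = [9.155e-05, 1.221e-04, 1.373e-04, 1.221e-04, 1.221e-04]  ψ = [1, 4, 2, 3, 4]  (obs o_2=4)
t=3: δ = [5.722e-06, 3.815e-06, 6.437e-06, 3.815e-06, 8.583e-06]  ψ = [1, 4, 2, 3, 2]  (obs o_3=2)
t=4: δ = [1.788e-07, 2.682e-07, 6.035e-07, 3.576e-07, 2.682e-07]  ψ = [1, 4, 2, 0, 4]  (obs o_4=5)
t=5: δ = [2.515e-08, 1.886e-08, 5.658e-08, 1.118e-08, 1.886e-08]  ψ = [1, 2, 2, 3, 2]  (obs o_5=3)
backtrack: best end state = 2; path = [2, 2, 2, 2, 2, 2]

path = [2, 2, 2, 2, 2, 2]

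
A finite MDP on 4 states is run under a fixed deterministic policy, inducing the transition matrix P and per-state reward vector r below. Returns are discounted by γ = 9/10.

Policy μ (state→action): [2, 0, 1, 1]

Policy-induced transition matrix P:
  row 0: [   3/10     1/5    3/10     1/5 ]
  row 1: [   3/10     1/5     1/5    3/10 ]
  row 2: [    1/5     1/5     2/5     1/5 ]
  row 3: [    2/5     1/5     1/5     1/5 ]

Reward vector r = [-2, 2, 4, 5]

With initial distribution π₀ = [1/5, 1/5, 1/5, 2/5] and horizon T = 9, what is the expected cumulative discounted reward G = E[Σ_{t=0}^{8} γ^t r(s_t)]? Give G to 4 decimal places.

G = 13.2009

t=0: π = [0.2000, 0.2000, 0.2000, 0.4000], E[r] = 2.8000, γ^t·E[r] = 2.800000, running G = 2.800000
t=1: π = [0.3200, 0.2000, 0.2600, 0.2200], E[r] = 1.9000, γ^t·E[r] = 1.710000, running G = 4.510000
t=2: π = [0.2960, 0.2000, 0.2840, 0.2200], E[r] = 2.0440, γ^t·E[r] = 1.655640, running G = 6.165640
t=3: π = [0.2936, 0.2000, 0.2864, 0.2200], E[r] = 2.0584, γ^t·E[r] = 1.500574, running G = 7.666214
t=4: π = [0.2934, 0.2000, 0.2866, 0.2200], E[r] = 2.0598, γ^t·E[r] = 1.351461, running G = 9.017675
t=5: π = [0.2933, 0.2000, 0.2867, 0.2200], E[r] = 2.0600, γ^t·E[r] = 1.216400, running G = 10.234075
t=6: π = [0.2933, 0.2000, 0.2867, 0.2200], E[r] = 2.0600, γ^t·E[r] = 1.094768, running G = 11.328842
t=7: π = [0.2933, 0.2000, 0.2867, 0.2200], E[r] = 2.0600, γ^t·E[r] = 0.985292, running G = 12.314134
t=8: π = [0.2933, 0.2000, 0.2867, 0.2200], E[r] = 2.0600, γ^t·E[r] = 0.886762, running G = 13.200896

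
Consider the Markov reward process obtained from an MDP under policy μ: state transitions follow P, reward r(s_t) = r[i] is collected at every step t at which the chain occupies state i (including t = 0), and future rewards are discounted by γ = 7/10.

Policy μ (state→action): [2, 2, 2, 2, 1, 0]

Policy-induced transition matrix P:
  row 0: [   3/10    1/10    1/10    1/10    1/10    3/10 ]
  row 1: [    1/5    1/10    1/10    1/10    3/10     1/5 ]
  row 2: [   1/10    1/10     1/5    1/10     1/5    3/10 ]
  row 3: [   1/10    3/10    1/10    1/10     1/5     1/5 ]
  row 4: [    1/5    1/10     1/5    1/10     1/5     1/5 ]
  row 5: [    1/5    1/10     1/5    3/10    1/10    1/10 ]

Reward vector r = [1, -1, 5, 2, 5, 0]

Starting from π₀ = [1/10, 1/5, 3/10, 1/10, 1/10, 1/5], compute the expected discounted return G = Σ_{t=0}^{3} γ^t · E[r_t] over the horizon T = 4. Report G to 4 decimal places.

G = 5.2136

t=0: π = [0.1000, 0.2000, 0.3000, 0.1000, 0.1000, 0.2000], E[r] = 2.1000, γ^t·E[r] = 2.100000, running G = 2.100000
t=1: π = [0.1700, 0.1200, 0.1600, 0.1400, 0.1900, 0.2200], E[r] = 2.0800, γ^t·E[r] = 1.456000, running G = 3.556000
t=2: π = [0.1870, 0.1280, 0.1570, 0.1440, 0.1730, 0.2110], E[r] = 1.9970, γ^t·E[r] = 0.978530, running G = 4.534530
t=3: π = [0.1886, 0.1288, 0.1541, 0.1422, 0.1730, 0.2133], E[r] = 1.9797, γ^t·E[r] = 0.679037, running G = 5.213567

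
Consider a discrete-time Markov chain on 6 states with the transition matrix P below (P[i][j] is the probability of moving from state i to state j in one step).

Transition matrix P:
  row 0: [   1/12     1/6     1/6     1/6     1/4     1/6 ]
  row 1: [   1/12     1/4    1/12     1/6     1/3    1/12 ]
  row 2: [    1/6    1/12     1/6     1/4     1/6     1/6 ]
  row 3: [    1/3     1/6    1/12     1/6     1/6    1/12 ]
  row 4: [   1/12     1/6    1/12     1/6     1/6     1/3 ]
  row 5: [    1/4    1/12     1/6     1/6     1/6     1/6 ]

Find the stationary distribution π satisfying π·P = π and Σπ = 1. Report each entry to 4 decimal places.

Balance equations π_j = Σ_i π_i·P[i][j]:
  π_0 = 1/12·π_0 + 1/12·π_1 + 1/6·π_2 + 1/3·π_3 + 1/12·π_4 + 1/4·π_5
  π_1 = 1/6·π_0 + 1/4·π_1 + 1/12·π_2 + 1/6·π_3 + 1/6·π_4 + 1/12·π_5
  π_2 = 1/6·π_0 + 1/12·π_1 + 1/6·π_2 + 1/12·π_3 + 1/12·π_4 + 1/6·π_5
  π_3 = 1/6·π_0 + 1/6·π_1 + 1/4·π_2 + 1/6·π_3 + 1/6·π_4 + 1/6·π_5
  π_4 = 1/4·π_0 + 1/3·π_1 + 1/6·π_2 + 1/6·π_3 + 1/6·π_4 + 1/6·π_5
  normalize: π_0 + π_1 + π_2 + π_3 + π_4 + π_5 = 1
Solving the linear system gives exactly π = [13700/82237, 12745/82237, 10018/82237, 14541/82237, 16972/82237, 14261/82237].

π = [0.1666, 0.1550, 0.1218, 0.1768, 0.2064, 0.1734]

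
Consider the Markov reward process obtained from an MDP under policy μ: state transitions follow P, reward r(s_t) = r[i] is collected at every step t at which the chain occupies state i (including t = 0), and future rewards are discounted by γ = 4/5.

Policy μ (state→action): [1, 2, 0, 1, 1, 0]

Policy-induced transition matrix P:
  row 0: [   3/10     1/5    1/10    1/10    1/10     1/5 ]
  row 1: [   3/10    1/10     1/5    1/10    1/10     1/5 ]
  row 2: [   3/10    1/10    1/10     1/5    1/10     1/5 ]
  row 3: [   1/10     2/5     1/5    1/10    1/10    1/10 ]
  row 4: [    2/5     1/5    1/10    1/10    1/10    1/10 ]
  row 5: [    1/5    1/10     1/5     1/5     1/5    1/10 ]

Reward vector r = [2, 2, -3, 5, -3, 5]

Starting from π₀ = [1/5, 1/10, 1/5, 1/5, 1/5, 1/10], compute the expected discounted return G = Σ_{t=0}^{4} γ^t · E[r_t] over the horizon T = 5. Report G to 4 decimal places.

G = 4.6020

t=0: π = [0.2000, 0.1000, 0.2000, 0.2000, 0.2000, 0.1000], E[r] = 0.9000, γ^t·E[r] = 0.900000, running G = 0.900000
t=1: π = [0.2700, 0.2000, 0.1400, 0.1300, 0.1100, 0.1500], E[r] = 1.5900, γ^t·E[r] = 1.272000, running G = 2.172000
t=2: π = [0.2700, 0.1770, 0.1480, 0.1290, 0.1150, 0.1610], E[r] = 1.5550, γ^t·E[r] = 0.995200, running G = 3.167200
t=3: π = [0.2696, 0.1772, 0.1467, 0.1309, 0.1161, 0.1595], E[r] = 1.5572, γ^t·E[r] = 0.797286, running G = 3.964486
t=4: π = [0.2695, 0.1778, 0.1468, 0.1306, 0.1160, 0.1594], E[r] = 1.5564, γ^t·E[r] = 0.637485, running G = 4.601971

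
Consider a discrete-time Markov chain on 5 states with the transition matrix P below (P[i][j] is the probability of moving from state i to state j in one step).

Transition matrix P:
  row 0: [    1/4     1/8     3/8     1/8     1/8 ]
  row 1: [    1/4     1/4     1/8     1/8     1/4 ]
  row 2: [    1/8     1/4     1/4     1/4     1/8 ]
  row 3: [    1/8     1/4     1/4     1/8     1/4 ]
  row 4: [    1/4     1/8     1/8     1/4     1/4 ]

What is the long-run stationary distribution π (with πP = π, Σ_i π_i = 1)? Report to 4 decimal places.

Balance equations π_j = Σ_i π_i·P[i][j]:
  π_0 = 1/4·π_0 + 1/4·π_1 + 1/8·π_2 + 1/8·π_3 + 1/4·π_4
  π_1 = 1/8·π_0 + 1/4·π_1 + 1/4·π_2 + 1/4·π_3 + 1/8·π_4
  π_2 = 3/8·π_0 + 1/8·π_1 + 1/4·π_2 + 1/4·π_3 + 1/8·π_4
  π_3 = 1/8·π_0 + 1/8·π_1 + 1/4·π_2 + 1/8·π_3 + 1/4·π_4
  normalize: π_0 + π_1 + π_2 + π_3 + π_4 = 1
Solving the linear system gives exactly π = [731/3662, 367/1831, 825/3662, 651/3662, 721/3662].

π = [0.1996, 0.2004, 0.2253, 0.1778, 0.1969]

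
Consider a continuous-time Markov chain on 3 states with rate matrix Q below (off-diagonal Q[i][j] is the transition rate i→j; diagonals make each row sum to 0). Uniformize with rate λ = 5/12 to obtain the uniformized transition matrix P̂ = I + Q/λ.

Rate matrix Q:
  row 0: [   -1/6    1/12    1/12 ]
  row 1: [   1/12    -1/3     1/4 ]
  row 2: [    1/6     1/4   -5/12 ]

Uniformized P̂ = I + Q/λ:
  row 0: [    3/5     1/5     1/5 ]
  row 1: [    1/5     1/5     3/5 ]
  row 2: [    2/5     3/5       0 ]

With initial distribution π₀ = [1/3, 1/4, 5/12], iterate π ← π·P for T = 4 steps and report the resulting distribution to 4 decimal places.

π = [0.4207, 0.3016, 0.2777]

t=0: π = [0.3333, 0.2500, 0.4167]
t=1: π = [0.4167, 0.3667, 0.2167]
t=2: π = [0.4100, 0.2867, 0.3033]
t=3: π = [0.4247, 0.3213, 0.2540]
t=4: π = [0.4207, 0.3016, 0.2777]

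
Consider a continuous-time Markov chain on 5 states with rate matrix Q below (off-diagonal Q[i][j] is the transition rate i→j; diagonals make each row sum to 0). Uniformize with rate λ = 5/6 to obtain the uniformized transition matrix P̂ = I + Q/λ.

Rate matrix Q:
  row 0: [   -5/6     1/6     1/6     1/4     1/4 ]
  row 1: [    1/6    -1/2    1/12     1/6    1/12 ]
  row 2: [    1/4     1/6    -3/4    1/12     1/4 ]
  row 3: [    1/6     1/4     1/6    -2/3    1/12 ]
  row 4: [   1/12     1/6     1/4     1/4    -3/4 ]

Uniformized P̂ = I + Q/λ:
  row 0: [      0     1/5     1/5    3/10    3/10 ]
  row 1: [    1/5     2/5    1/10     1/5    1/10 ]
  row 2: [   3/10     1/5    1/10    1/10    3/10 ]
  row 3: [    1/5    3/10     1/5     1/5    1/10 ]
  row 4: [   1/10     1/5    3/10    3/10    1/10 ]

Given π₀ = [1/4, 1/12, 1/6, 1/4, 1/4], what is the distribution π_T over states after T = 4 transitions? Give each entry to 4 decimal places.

π = [0.1671, 0.2768, 0.1722, 0.2163, 0.1676]

t=0: π = [0.2500, 0.0833, 0.1667, 0.2500, 0.2500]
t=1: π = [0.1417, 0.2417, 0.2000, 0.2333, 0.1833]
t=2: π = [0.1733, 0.2717, 0.1742, 0.2125, 0.1683]
t=3: π = [0.1659, 0.2756, 0.1723, 0.2168, 0.1695]
t=4: π = [0.1671, 0.2768, 0.1722, 0.2163, 0.1676]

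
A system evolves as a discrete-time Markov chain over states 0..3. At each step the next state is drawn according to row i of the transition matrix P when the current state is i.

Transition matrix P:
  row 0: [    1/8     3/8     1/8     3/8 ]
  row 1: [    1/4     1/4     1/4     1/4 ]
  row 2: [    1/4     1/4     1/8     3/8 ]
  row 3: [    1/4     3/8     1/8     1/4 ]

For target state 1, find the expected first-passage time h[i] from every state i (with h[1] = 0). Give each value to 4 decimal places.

h = [2.7826, 0.0000, 3.1304, 2.7826]

First-step conditioning: h[1] = 0; for i ≠ 1, h[i] = 1 + Σ_k P[i][k]·h[k].
  h[0] = 1 + 1/8·h[0] + 1/8·h[2] + 3/8·h[3]
  h[2] = 1 + 1/4·h[0] + 1/8·h[2] + 3/8·h[3]
  h[3] = 1 + 1/4·h[0] + 1/8·h[2] + 1/4·h[3]
Solving the 3×3 linear system over states ≠ 1 gives exactly h = [64/23, 0, 72/23, 64/23] (h[1] = 0 is the target).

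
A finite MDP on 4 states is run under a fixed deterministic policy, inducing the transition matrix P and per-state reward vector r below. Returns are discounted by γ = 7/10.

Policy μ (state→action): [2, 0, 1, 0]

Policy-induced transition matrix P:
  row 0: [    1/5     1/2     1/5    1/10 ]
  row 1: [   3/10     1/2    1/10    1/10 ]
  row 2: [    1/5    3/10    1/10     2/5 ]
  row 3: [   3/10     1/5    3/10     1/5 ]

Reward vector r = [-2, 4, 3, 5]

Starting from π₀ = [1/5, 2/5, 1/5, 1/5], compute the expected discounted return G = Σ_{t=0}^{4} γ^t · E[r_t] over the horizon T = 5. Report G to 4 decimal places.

G = 7.1582

t=0: π = [0.2000, 0.4000, 0.2000, 0.2000], E[r] = 2.8000, γ^t·E[r] = 2.800000, running G = 2.800000
t=1: π = [0.2600, 0.4000, 0.1600, 0.1800], E[r] = 2.4600, γ^t·E[r] = 1.722000, running G = 4.522000
t=2: π = [0.2580, 0.4140, 0.1620, 0.1660], E[r] = 2.4560, γ^t·E[r] = 1.203440, running G = 5.725440
t=3: π = [0.2580, 0.4178, 0.1590, 0.1652], E[r] = 2.4582, γ^t·E[r] = 0.843163, running G = 6.568603
t=4: π = [0.2583, 0.4186, 0.1588, 0.1642], E[r] = 2.4556, γ^t·E[r] = 0.589585, running G = 7.158187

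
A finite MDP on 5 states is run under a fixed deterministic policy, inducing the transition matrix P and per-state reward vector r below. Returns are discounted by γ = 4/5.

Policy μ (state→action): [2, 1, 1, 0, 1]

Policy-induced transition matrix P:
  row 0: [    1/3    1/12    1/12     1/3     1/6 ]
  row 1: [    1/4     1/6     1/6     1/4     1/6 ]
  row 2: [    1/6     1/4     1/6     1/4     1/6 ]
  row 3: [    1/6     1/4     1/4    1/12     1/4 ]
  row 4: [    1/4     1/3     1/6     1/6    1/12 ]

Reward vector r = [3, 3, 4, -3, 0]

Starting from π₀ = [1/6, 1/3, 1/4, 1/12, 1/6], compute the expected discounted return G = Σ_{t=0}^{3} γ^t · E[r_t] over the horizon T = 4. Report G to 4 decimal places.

G = 4.8079

t=0: π = [0.1667, 0.3333, 0.2500, 0.0833, 0.1667], E[r] = 2.2500, γ^t·E[r] = 2.250000, running G = 2.250000
t=1: π = [0.2361, 0.2083, 0.1597, 0.2361, 0.1597], E[r] = 1.2639, γ^t·E[r] = 1.011111, running G = 3.261111
t=2: π = [0.2367, 0.2066, 0.1667, 0.2170, 0.1730], E[r] = 1.3455, γ^t·E[r] = 0.861111, running G = 4.122222
t=3: π = [0.2378, 0.2078, 0.1650, 0.2191, 0.1703], E[r] = 1.3392, γ^t·E[r] = 0.685679, running G = 4.807901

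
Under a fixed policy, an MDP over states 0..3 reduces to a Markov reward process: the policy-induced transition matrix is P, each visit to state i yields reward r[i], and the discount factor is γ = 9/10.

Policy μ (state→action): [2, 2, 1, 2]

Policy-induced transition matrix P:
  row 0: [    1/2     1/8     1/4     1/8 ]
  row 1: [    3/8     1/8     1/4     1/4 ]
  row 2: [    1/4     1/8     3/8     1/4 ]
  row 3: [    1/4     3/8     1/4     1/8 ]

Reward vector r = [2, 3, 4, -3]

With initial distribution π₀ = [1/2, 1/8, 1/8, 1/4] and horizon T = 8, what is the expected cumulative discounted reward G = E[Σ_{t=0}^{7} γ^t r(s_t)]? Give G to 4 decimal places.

G = 9.8169

t=0: π = [0.5000, 0.1250, 0.1250, 0.2500], E[r] = 1.1250, γ^t·E[r] = 1.125000, running G = 1.125000
t=1: π = [0.3906, 0.1875, 0.2656, 0.1563], E[r] = 1.9375, γ^t·E[r] = 1.743750, running G = 2.868750
t=2: π = [0.3711, 0.1641, 0.2832, 0.1816], E[r] = 1.8223, γ^t·E[r] = 1.476035, running G = 4.344785
t=3: π = [0.3633, 0.1704, 0.2854, 0.1809], E[r] = 1.8367, γ^t·E[r] = 1.338932, running G = 5.683718
t=4: π = [0.3621, 0.1702, 0.2857, 0.1820], E[r] = 1.8317, γ^t·E[r] = 1.201775, running G = 6.885493
t=5: π = [0.3618, 0.1705, 0.2857, 0.1820], E[r] = 1.8320, γ^t·E[r] = 1.081762, running G = 7.967255
t=6: π = [0.3618, 0.1705, 0.2857, 0.1820], E[r] = 1.8318, γ^t·E[r] = 0.973492, running G = 8.940747
t=7: π = [0.3618, 0.1705, 0.2857, 0.1820], E[r] = 1.8318, γ^t·E[r] = 0.876146, running G = 9.816893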